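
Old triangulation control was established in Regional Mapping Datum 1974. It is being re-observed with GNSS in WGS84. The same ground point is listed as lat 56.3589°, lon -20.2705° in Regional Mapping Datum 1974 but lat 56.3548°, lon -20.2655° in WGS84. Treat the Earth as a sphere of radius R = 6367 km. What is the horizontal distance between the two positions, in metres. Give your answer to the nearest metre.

550 m

Δφ = 56.3548° − 56.3589° = -0.0041°; Δλ = -20.2655° − -20.2705° = +0.0050°.
1° along a meridian = πR/180 = 111125 m.
ΔN = Δφ × 111125 = -455.6 m; ΔE = Δλ × 111125 × cos(56.3589°) = +0.0050 × 111125 × 0.553989 = 307.8 m.
Distance = √(ΔE² + ΔN²) = √(307.8² + (-455.6)²) = 549.8 m.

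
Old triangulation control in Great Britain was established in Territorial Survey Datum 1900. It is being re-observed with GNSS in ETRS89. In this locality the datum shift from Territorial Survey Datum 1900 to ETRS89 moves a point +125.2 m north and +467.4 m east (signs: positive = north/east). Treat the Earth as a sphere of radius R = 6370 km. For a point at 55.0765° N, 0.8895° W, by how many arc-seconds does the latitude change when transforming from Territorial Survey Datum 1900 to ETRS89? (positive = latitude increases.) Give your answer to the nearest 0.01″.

On a sphere of radius R, 1 rad of latitude = R, so Δφ = ΔN / R = 125.2 / 6370000 = 1.9655e-05 rad = 4.054″.

Δφ = 4.05″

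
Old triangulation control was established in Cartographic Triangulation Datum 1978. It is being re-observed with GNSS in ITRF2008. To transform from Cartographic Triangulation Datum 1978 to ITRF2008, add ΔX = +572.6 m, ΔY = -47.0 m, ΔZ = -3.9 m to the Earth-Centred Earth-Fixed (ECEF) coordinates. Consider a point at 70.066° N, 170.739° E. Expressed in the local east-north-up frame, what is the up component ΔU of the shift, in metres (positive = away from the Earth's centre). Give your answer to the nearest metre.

At φ = 70.066°, λ = 170.739°: sin φ = 0.940086, cos φ = 0.340937, sin λ = 0.160932, cos λ = -0.986965.
ΔU = cos φ cos λ·ΔX + cos φ sin λ·ΔY + sin φ·ΔZ = (0.340937)(-0.986965)(572.6) + (0.340937)(0.160932)(-47.0) + (0.940086)(-3.9) = -198.92 m.

ΔU = -199 m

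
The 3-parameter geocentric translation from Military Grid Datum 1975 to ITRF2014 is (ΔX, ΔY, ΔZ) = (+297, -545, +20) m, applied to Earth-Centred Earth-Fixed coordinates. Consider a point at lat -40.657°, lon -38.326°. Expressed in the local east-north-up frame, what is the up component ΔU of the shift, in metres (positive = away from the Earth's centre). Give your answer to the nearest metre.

ΔU = 420 m

The local up (radial) axis is (cos φ cos λ, cos φ sin λ, sin φ), giving ΔU = 176.756 + 256.395 − 13.031 = 420.12 m.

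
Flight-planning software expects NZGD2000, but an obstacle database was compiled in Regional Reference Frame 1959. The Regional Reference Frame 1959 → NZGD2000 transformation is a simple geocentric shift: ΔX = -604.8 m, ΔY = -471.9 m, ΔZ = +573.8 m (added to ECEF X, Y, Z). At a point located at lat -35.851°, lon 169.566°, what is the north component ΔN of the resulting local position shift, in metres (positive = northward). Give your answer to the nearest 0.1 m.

The local north axis is (−sin φ cos λ, −sin φ sin λ, cos φ), giving ΔN = 348.362 − 50.054 + 465.089 = 763.40 m.

ΔN = 763.4 m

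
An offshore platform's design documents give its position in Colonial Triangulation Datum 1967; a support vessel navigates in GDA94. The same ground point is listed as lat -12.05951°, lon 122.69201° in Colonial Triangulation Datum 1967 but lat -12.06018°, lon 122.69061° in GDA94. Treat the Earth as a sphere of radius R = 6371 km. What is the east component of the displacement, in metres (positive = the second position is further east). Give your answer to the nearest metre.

Δφ = -12.06018° − -12.05951° = -0.00067°; Δλ = 122.69061° − 122.69201° = -0.00140°.
1° along a meridian = πR/180 = 111195 m.
ΔN = Δφ × 111195 = -74.5 m; ΔE = Δλ × 111195 × cos(-12.05951°) = -0.00140 × 111195 × 0.977931 = -152.2 m.

ΔE = -152 m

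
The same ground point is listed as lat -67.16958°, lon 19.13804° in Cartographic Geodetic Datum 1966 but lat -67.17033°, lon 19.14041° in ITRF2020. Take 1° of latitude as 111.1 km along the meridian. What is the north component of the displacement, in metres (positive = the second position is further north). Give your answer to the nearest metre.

Δφ = -67.17033° − -67.16958° = -0.00075°; Δλ = 19.14041° − 19.13804° = +0.00237°.
ΔN = Δφ × 111100 = -83.3 m; ΔE = Δλ × 111100 × cos(-67.16958°) = +0.00237 × 111100 × 0.388005 = 102.2 m.

ΔN = -83 m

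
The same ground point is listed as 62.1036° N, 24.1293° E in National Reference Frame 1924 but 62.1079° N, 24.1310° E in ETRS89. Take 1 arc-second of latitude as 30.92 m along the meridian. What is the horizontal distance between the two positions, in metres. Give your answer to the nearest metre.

Δφ = 62.1079° − 62.1036° = +0.0043°; Δλ = 24.1310° − 24.1293° = +0.0017°.
1° of latitude = 3600 × 30.92 = 111312 m.
ΔN = Δφ × 111312 = 478.6 m; ΔE = Δλ × 111312 × cos(62.1036°) = +0.0017 × 111312 × 0.467874 = 88.5 m.
Distance = √(ΔE² + ΔN²) = √(88.5² + 478.6²) = 486.8 m.

487 m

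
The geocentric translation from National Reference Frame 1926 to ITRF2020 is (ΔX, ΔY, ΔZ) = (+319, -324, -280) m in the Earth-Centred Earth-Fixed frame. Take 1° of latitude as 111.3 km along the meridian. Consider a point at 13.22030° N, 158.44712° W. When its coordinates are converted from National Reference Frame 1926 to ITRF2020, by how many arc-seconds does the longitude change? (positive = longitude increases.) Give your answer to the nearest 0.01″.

Δλ = 13.91″

sin φ = 0.228696, cos φ = 0.973498, sin λ = -0.367360, cos λ = -0.930079.
East component: ΔE = −sin λ·ΔX + cos λ·ΔY = −(-0.367360)(319) + (-0.930079)(-324) = 418.53 m.
1° of latitude spans 111300 m; at latitude φ, 1° of longitude spans that × cos φ = 108350.3 m, so Δλ = 418.53 / 108350.3 × 3600 = 13.906″.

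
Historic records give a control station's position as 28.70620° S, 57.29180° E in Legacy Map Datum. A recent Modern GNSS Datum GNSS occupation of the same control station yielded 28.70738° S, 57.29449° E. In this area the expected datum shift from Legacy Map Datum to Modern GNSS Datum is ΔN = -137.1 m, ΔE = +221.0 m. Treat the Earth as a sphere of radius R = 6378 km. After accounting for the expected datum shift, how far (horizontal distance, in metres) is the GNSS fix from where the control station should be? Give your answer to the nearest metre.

42 m

Observed coordinate differences: Δφ = -0.00118°, Δλ = +0.00269°.
Converting to metres (1° lat = 111317 m, cos φ = 0.877094): observed ΔN = -131.4 m, observed ΔE = 262.6 m.
Subtracting the expected shift leaves a residual of -131.4 − (-137.1) = 5.7 m north and 262.6 − (221.0) = 41.6 m east.
Residual distance = √(5.7² + 41.6²) = 42.0 m.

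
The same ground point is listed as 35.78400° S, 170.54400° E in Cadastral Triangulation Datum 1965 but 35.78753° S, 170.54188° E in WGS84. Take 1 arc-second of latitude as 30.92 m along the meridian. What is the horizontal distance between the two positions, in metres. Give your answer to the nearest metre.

437 m

Δφ = -35.78753° − -35.78400° = -0.00353°; Δλ = 170.54188° − 170.54400° = -0.00212°.
1° of latitude = 3600 × 30.92 = 111312 m.
ΔN = Δφ × 111312 = -392.9 m; ΔE = Δλ × 111312 × cos(-35.78400°) = -0.00212 × 111312 × 0.811227 = -191.4 m.
Distance = √(ΔE² + ΔN²) = √((-191.4)² + (-392.9)²) = 437.1 m.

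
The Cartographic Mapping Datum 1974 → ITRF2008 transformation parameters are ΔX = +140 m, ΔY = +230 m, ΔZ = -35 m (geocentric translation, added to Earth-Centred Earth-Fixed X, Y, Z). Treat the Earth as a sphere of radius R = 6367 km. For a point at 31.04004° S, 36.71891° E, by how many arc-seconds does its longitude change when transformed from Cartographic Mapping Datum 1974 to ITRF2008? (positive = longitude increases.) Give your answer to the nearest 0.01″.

Δλ = 3.81″

sin φ = -0.515637, cos φ = 0.856807, sin λ = 0.597890, cos λ = 0.801578.
East component: ΔE = −sin λ·ΔX + cos λ·ΔY = −(0.597890)(140) + (0.801578)(230) = 100.66 m.
1° of latitude spans πR/180 = 111125 m; at latitude φ, 1° of longitude spans that × cos φ = 95212.8 m, so Δλ = 100.66 / 95212.8 × 3600 = 3.806″.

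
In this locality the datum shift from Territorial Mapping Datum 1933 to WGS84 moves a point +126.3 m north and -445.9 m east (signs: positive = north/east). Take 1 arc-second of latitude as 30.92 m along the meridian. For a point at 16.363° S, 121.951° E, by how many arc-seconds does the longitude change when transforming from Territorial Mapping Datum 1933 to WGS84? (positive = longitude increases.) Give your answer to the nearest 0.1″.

Δλ = -15.0″

At latitude -16.363°, cos φ = 0.959496.
1″ of longitude at this latitude = 30.92 × cos φ = 29.6676 m, so Δλ = -445.9 / 29.6676 = -15.030″.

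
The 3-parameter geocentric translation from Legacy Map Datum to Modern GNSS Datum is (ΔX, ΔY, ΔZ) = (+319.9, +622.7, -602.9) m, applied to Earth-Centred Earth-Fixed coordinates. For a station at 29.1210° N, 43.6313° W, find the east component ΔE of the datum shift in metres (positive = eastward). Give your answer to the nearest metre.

At φ = 29.1210°, λ = -43.6313°: sin φ = 0.486656, cos φ = 0.873594, sin λ = -0.690015, cos λ = 0.723795.
ΔE = −sin λ·ΔX + cos λ·ΔY = −(-0.690015)·(319.9) + (0.723795)·(622.7) = 671.44 m.

ΔE = 671 m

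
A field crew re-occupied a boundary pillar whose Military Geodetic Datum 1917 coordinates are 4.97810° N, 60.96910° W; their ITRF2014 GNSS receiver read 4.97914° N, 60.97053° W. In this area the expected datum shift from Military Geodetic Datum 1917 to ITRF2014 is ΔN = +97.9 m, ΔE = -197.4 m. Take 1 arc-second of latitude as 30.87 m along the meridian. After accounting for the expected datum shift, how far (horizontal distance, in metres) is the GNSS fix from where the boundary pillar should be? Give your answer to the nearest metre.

Observed coordinate differences: Δφ = +0.00104°, Δλ = -0.00143°.
Converting to metres (1° lat = 111132 m, cos φ = 0.996228): observed ΔN = 115.6 m, observed ΔE = -158.3 m.
Subtracting the expected shift leaves a residual of 115.6 − (97.9) = 17.7 m north and -158.3 − (-197.4) = 39.1 m east.
Residual distance = √(17.7² + 39.1²) = 42.9 m.

43 m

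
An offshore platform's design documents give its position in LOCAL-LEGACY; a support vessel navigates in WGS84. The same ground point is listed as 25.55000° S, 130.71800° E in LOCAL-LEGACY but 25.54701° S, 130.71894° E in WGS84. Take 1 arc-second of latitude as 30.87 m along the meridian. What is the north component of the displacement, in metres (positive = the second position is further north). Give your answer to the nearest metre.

Δφ = -25.54701° − -25.55000° = +0.00299°; Δλ = 130.71894° − 130.71800° = +0.00094°.
1° of latitude = 3600 × 30.87 = 111132 m.
ΔN = Δφ × 111132 = 332.3 m; ΔE = Δλ × 111132 × cos(-25.55000°) = +0.00094 × 111132 × 0.902209 = 94.2 m.

ΔN = 332 m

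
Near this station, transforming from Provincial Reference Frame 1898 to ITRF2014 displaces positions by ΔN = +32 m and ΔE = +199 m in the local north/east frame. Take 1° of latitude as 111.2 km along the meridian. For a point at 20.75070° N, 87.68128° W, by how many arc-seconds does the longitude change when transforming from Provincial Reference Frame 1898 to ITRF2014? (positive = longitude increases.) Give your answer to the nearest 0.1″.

At latitude 20.75070°, cos φ = 0.935131.
1° of longitude at this latitude = 111.2 × cos φ = 103.99 km, so Δλ = 199.0 / 103986.6 = 0.0019137° = 6.889″.

Δλ = 6.9″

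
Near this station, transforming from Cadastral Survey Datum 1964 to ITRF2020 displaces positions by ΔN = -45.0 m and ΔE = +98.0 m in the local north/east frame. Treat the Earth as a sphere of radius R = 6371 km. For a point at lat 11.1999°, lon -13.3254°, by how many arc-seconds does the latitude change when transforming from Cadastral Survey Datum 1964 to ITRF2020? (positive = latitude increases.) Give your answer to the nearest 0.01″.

Δφ = -1.46″

On a sphere of radius R, 1 rad of latitude = R, so Δφ = ΔN / R = -45.0 / 6371000 = -7.0633e-06 rad = -1.457″.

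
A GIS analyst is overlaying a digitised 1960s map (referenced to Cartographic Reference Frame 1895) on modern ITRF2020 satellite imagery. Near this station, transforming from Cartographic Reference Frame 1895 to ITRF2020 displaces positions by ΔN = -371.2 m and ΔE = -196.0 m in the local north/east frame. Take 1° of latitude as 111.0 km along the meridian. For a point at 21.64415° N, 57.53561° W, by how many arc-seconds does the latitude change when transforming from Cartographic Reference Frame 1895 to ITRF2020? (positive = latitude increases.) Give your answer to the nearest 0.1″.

Δφ = -12.0″

1° of latitude = 111.0 km, so Δφ = -371.2 / 111000 = -0.0033441° = -12.039″.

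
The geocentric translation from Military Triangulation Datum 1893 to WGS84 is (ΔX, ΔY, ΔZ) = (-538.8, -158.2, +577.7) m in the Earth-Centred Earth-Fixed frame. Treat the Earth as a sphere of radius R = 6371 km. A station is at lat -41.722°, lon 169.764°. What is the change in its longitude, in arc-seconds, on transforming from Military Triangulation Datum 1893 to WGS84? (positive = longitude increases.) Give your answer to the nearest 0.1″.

Δλ = 10.9″

sin φ = -0.665517, cos φ = 0.746383, sin λ = 0.177703, cos λ = -0.984084.
East component: ΔE = −sin λ·ΔX + cos λ·ΔY = −(0.177703)(-538.8) + (-0.984084)(-158.2) = 251.43 m.
1° of latitude spans πR/180 = 111195 m; at latitude φ, 1° of longitude spans that × cos φ = 82994.0 m, so Δλ = 251.43 / 82994.0 × 3600 = 10.906″.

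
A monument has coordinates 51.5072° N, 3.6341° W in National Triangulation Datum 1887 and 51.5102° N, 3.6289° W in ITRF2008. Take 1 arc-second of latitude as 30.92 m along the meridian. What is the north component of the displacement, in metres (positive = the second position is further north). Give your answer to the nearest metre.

Δφ = 51.5102° − 51.5072° = +0.0030°; Δλ = -3.6289° − -3.6341° = +0.0052°.
1° of latitude = 3600 × 30.92 = 111312 m.
ΔN = Δφ × 111312 = 333.9 m; ΔE = Δλ × 111312 × cos(51.5072°) = +0.0052 × 111312 × 0.622416 = 360.3 m.

ΔN = 334 m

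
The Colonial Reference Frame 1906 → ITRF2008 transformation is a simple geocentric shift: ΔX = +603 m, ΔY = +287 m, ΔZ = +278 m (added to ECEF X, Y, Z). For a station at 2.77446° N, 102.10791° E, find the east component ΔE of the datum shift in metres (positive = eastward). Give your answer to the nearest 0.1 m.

ΔE = -649.8 m

The local east axis at (φ, λ) is (−sin λ, cos λ, 0), so ΔE = −sin(102.10791°)·603 + cos(102.10791°)·287 = -649.79 m.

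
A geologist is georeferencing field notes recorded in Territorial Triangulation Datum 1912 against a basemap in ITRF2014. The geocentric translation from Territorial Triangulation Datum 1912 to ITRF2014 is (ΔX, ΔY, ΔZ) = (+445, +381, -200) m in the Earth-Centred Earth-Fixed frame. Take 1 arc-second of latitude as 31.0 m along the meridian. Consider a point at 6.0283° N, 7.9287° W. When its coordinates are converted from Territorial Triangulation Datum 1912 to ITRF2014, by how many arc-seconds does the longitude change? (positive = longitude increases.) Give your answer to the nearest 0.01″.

sin φ = 0.105020, cos φ = 0.994470, sin λ = -0.137941, cos λ = 0.990440.
East component: ΔE = −sin λ·ΔX + cos λ·ΔY = −(-0.137941)(445) + (0.990440)(381) = 438.74 m.
1° of latitude spans 3600 × 31.00 = 111600 m; at latitude φ, 1° of longitude spans that × cos φ = 110982.9 m, so Δλ = 438.74 / 110982.9 × 3600 = 14.232″.

Δλ = 14.23″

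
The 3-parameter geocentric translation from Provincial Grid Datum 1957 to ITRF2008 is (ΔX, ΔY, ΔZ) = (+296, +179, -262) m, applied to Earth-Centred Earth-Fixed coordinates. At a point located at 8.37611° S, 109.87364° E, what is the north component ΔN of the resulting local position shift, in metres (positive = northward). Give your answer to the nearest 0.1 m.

At φ = -8.37611°, λ = 109.87364°: sin φ = -0.145671, cos φ = 0.989333, sin λ = 0.940445, cos λ = -0.339947.
ΔN = −sin φ cos λ·ΔX − sin φ sin λ·ΔY + cos φ·ΔZ = −(-0.145671)(-0.339947)(296) − (-0.145671)(0.940445)(179) + (0.989333)(-262) = -249.34 m.

ΔN = -249.3 m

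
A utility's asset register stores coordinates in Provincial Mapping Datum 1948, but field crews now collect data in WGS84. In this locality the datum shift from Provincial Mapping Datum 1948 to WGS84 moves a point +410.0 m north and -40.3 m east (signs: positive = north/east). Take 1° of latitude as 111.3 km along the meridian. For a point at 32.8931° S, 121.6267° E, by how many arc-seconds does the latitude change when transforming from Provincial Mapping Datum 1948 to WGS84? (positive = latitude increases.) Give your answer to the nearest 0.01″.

Δφ = 13.26″

1° of latitude = 111.3 km, so Δφ = 410.0 / 111300 = 0.0036837° = 13.261″.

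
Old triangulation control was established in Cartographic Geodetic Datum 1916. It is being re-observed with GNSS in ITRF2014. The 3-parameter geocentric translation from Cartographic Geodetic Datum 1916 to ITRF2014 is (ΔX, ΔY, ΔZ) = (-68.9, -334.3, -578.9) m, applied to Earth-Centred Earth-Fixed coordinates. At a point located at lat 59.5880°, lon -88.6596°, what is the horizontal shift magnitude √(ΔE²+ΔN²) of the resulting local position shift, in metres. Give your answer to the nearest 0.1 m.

584.9 m

The local east axis at (φ, λ) is (−sin λ, cos λ, 0), so ΔE = −sin(-88.6596°)·(-68.9) + cos(-88.6596°)·(-334.3) = -76.70 m.
The local north axis is (−sin φ cos λ, −sin φ sin λ, cos φ), giving ΔN = 1.390 − 288.224 − 293.048 = -579.88 m.
Horizontal magnitude = √(ΔE² + ΔN²) = √((-76.70)² + (-579.88)²) = 584.93 m.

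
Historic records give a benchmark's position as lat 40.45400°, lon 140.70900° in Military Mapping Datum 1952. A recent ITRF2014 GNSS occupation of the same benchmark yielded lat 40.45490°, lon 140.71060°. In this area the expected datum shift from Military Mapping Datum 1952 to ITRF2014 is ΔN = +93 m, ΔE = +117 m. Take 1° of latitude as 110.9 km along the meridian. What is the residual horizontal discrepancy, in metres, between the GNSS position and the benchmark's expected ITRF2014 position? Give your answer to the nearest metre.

Observed coordinate differences: Δφ = +0.00090°, Δλ = +0.00160°.
Converting to metres (1° lat = 110900 m, cos φ = 0.760927): observed ΔN = 99.8 m, observed ΔE = 135.0 m.
Subtracting the expected shift leaves a residual of 99.8 − (93) = 6.8 m north and 135.0 − (117) = 18.0 m east.
Residual distance = √(6.8² + 18.0²) = 19.3 m.

19 m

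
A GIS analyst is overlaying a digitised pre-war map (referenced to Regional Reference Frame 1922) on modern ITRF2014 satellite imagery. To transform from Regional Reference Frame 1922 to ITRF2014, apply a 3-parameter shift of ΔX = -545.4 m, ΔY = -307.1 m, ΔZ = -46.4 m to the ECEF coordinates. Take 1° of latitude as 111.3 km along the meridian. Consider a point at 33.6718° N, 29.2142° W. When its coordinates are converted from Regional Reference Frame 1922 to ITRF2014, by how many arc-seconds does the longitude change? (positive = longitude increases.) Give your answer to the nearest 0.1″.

Δλ = -20.8″

sin φ = 0.554435, cos φ = 0.832227, sin λ = -0.488076, cos λ = 0.872801.
East component: ΔE = −sin λ·ΔX + cos λ·ΔY = −(-0.488076)(-545.4) + (0.872801)(-307.1) = -534.23 m.
1° of latitude spans 111300 m; at latitude φ, 1° of longitude spans that × cos φ = 92626.9 m, so Δλ = -534.23 / 92626.9 × 3600 = -20.763″.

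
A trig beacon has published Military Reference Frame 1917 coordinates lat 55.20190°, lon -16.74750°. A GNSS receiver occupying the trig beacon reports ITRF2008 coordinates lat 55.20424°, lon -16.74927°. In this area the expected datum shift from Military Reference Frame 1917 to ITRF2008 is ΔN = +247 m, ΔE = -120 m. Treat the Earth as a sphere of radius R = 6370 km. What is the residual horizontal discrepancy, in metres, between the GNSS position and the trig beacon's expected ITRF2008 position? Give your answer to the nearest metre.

15 m

Observed coordinate differences: Δφ = +0.00234°, Δλ = -0.00177°.
Converting to metres (1° lat = 111177 m, cos φ = 0.570686): observed ΔN = 260.2 m, observed ΔE = -112.3 m.
Subtracting the expected shift leaves a residual of 260.2 − (247) = 13.2 m north and -112.3 − (-120) = 7.7 m east.
Residual distance = √(13.2² + 7.7²) = 15.2 m.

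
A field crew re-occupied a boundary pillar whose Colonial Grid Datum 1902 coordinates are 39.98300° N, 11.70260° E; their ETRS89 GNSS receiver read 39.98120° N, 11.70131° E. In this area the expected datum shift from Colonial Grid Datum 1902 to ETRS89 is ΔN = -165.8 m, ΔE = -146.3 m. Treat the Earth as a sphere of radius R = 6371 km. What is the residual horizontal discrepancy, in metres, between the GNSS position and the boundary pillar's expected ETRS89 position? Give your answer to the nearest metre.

50 m

Observed coordinate differences: Δφ = -0.00180°, Δλ = -0.00129°.
Converting to metres (1° lat = 111195 m, cos φ = 0.766235): observed ΔN = -200.2 m, observed ΔE = -109.9 m.
Subtracting the expected shift leaves a residual of -200.2 − (-165.8) = -34.4 m north and -109.9 − (-146.3) = 36.4 m east.
Residual distance = √((-34.4)² + 36.4²) = 50.0 m.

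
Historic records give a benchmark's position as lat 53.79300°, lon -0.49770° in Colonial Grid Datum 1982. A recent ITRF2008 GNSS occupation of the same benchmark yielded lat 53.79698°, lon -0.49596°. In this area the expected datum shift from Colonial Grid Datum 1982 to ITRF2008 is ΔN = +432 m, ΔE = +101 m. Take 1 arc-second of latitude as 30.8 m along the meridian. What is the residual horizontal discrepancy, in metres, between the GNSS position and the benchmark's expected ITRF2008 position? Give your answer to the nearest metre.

Observed coordinate differences: Δφ = +0.00398°, Δλ = +0.00174°.
Converting to metres (1° lat = 110880 m, cos φ = 0.590704): observed ΔN = 441.3 m, observed ΔE = 114.0 m.
Subtracting the expected shift leaves a residual of 441.3 − (432) = 9.3 m north and 114.0 − (101) = 13.0 m east.
Residual distance = √(9.3² + 13.0²) = 16.0 m.

16 m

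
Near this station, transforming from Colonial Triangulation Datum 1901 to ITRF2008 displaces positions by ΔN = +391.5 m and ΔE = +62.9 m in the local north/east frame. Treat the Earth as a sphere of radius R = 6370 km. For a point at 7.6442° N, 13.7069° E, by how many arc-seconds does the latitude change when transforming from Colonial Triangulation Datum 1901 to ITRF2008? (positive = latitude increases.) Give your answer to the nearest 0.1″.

On a sphere of radius R, 1 rad of latitude = R, so Δφ = ΔN / R = 391.5 / 6370000 = 6.1460e-05 rad = 12.677″.

Δφ = 12.7″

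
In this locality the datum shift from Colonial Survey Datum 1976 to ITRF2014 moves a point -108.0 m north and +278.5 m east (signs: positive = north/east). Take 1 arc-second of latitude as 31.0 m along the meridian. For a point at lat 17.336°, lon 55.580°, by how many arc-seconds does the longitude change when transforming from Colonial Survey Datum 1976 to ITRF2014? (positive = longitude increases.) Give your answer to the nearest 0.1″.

Δλ = 9.4″

At latitude 17.336°, cos φ = 0.954574.
1″ of longitude at this latitude = 31.00 × cos φ = 29.5918 m, so Δλ = 278.5 / 29.5918 = 9.411″.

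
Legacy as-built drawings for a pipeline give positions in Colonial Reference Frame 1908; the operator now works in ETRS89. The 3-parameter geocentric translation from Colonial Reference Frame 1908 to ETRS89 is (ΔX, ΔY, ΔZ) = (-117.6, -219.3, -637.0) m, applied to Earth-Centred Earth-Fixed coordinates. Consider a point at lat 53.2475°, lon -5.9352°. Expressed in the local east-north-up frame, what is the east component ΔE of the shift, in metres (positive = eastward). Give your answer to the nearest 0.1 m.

At φ = 53.2475°, λ = -5.9352°: sin φ = 0.801228, cos φ = 0.598360, sin λ = -0.103404, cos λ = 0.994639.
ΔE = −sin λ·ΔX + cos λ·ΔY = −(-0.103404)·(-117.6) + (0.994639)·(-219.3) = -230.28 m.

ΔE = -230.3 m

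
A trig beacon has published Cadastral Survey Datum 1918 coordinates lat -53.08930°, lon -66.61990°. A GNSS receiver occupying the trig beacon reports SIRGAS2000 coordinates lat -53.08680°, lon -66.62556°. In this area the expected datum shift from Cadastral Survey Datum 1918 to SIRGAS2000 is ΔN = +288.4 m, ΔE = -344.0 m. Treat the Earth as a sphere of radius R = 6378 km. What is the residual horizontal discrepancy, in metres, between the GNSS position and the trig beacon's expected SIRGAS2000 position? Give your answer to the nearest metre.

Observed coordinate differences: Δφ = +0.00250°, Δλ = -0.00566°.
Converting to metres (1° lat = 111317 m, cos φ = 0.600570): observed ΔN = 278.3 m, observed ΔE = -378.4 m.
Subtracting the expected shift leaves a residual of 278.3 − (288.4) = -10.1 m north and -378.4 − (-344.0) = -34.4 m east.
Residual distance = √((-10.1)² + (-34.4)²) = 35.8 m.

36 m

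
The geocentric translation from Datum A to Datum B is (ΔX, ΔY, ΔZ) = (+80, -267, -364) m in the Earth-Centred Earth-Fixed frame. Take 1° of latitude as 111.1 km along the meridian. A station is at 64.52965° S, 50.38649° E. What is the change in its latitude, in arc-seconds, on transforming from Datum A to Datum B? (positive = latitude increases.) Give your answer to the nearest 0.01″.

sin φ = -0.902808, cos φ = 0.430044, sin λ = 0.770363, cos λ = 0.637606.
North component: ΔN = −sin φ cos λ·ΔX − sin φ sin λ·ΔY + cos φ·ΔZ = −(-0.902808)(0.637606)(80) − (-0.902808)(0.770363)(-267) + (0.430044)(-364) = -296.18 m.
1° of latitude spans 111100 m, so Δφ = -296.18 / 111100 × 3600 = -9.597″.

Δφ = -9.60″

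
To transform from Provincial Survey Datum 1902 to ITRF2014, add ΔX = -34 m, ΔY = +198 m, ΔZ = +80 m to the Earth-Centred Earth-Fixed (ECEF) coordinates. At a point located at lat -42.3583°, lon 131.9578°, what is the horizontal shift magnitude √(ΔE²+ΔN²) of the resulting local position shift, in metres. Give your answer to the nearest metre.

204 m

The local east axis at (φ, λ) is (−sin λ, cos λ, 0), so ΔE = −sin(131.9578°)·(-34) + cos(131.9578°)·198 = -107.10 m.
The local north axis is (−sin φ cos λ, −sin φ sin λ, cos φ), giving ΔN = 15.316 + 99.205 + 59.116 = 173.64 m.
Horizontal magnitude = √(ΔE² + ΔN²) = √((-107.10)² + 173.64²) = 204.01 m.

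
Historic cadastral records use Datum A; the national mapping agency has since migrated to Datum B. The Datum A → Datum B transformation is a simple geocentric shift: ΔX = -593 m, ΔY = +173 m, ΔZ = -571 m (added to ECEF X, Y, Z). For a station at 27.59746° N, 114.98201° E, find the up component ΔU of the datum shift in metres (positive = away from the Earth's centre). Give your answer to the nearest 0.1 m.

ΔU = 96.4 m

The local up (radial) axis is (cos φ cos λ, cos φ sin λ, sin φ), giving ΔU = 221.949 + 138.973 − 264.520 = 96.40 m.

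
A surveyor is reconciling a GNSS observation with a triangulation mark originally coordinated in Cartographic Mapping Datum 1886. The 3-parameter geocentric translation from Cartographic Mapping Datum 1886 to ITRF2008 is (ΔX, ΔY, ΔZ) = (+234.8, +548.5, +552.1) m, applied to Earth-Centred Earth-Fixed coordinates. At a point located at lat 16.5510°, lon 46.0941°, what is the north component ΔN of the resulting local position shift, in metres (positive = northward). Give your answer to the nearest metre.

At φ = 16.5510°, λ = 46.0941°: sin φ = 0.284869, cos φ = 0.958567, sin λ = 0.720480, cos λ = 0.693476.
ΔN = −sin φ cos λ·ΔX − sin φ sin λ·ΔY + cos φ·ΔZ = −(0.284869)(0.693476)(234.8) − (0.284869)(0.720480)(548.5) + (0.958567)(552.1) = 370.26 m.

ΔN = 370 m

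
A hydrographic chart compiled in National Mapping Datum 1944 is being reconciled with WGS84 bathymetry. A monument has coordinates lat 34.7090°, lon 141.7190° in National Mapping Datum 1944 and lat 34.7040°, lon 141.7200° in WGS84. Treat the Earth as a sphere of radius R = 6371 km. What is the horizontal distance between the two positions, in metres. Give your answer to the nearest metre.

Δφ = 34.7040° − 34.7090° = -0.0050°; Δλ = 141.7200° − 141.7190° = +0.0010°.
1° along a meridian = πR/180 = 111195 m.
ΔN = Δφ × 111195 = -556.0 m; ΔE = Δλ × 111195 × cos(34.7090°) = +0.0010 × 111195 × 0.822055 = 91.4 m.
Distance = √(ΔE² + ΔN²) = √(91.4² + (-556.0)²) = 563.4 m.

563 m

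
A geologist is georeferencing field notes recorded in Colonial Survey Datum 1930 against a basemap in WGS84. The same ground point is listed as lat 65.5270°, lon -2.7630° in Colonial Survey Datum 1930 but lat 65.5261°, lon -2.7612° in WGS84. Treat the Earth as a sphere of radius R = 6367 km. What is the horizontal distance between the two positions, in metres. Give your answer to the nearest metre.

Δφ = 65.5261° − 65.5270° = -0.0009°; Δλ = -2.7612° − -2.7630° = +0.0018°.
1° along a meridian = πR/180 = 111125 m.
ΔN = Δφ × 111125 = -100.0 m; ΔE = Δλ × 111125 × cos(65.5270°) = +0.0018 × 111125 × 0.414264 = 82.9 m.
Distance = √(ΔE² + ΔN²) = √(82.9² + (-100.0)²) = 129.9 m.

130 m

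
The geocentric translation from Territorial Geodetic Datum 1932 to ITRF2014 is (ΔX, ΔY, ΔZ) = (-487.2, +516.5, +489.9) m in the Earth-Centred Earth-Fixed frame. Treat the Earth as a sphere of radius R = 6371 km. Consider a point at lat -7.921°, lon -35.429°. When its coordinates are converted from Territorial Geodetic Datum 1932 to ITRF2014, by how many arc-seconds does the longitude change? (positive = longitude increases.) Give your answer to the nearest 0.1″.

Δλ = 4.5″

sin φ = -0.137808, cos φ = 0.990459, sin λ = -0.579694, cos λ = 0.814834.
East component: ΔE = −sin λ·ΔX + cos λ·ΔY = −(-0.579694)(-487.2) + (0.814834)(516.5) = 138.44 m.
1° of latitude spans πR/180 = 111195 m; at latitude φ, 1° of longitude spans that × cos φ = 110134.0 m, so Δλ = 138.44 / 110134.0 × 3600 = 4.525″.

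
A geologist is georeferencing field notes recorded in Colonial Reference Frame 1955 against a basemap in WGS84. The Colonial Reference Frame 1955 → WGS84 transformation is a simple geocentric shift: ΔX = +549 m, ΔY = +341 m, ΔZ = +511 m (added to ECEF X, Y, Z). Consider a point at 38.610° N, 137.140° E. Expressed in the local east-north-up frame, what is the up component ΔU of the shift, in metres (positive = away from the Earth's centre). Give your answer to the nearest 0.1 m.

ΔU = 185.7 m

The local up (radial) axis is (cos φ cos λ, cos φ sin λ, sin φ), giving ΔU = -314.461 + 181.249 + 318.872 = 185.66 m.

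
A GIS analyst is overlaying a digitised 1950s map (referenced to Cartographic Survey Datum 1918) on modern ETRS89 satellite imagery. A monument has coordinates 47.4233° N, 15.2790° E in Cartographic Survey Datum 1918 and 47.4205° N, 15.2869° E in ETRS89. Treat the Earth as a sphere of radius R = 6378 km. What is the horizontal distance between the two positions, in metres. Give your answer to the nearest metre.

672 m

Δφ = 47.4205° − 47.4233° = -0.0028°; Δλ = 15.2869° − 15.2790° = +0.0079°.
1° along a meridian = πR/180 = 111317 m.
ΔN = Δφ × 111317 = -311.7 m; ΔE = Δλ × 111317 × cos(47.4233°) = +0.0079 × 111317 × 0.676577 = 595.0 m.
Distance = √(ΔE² + ΔN²) = √(595.0² + (-311.7)²) = 671.7 m.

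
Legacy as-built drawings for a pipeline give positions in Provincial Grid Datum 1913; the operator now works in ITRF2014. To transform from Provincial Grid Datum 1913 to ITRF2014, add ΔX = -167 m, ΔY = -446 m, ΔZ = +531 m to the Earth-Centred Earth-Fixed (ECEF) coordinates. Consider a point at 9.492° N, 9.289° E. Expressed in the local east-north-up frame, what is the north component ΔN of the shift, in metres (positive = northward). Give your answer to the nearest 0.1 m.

ΔN = 562.8 m

At φ = 9.492°, λ = 9.289°: sin φ = 0.164910, cos φ = 0.986309, sin λ = 0.161414, cos λ = 0.986887.
ΔN = −sin φ cos λ·ΔX − sin φ sin λ·ΔY + cos φ·ΔZ = −(0.164910)(0.986887)(-167) − (0.164910)(0.161414)(-446) + (0.986309)(531) = 562.78 m.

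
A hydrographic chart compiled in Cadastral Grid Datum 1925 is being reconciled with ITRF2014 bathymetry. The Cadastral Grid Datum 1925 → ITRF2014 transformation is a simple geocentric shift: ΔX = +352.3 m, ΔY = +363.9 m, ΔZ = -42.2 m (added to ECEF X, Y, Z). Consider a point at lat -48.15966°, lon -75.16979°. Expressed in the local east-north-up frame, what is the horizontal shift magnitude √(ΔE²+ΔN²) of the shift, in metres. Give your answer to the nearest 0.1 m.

At φ = -48.15966°, λ = -75.16979°: sin φ = -0.745007, cos φ = 0.667057, sin λ = -0.966689, cos λ = 0.255955.
ΔE = −sin λ·ΔX + cos λ·ΔY = −(-0.966689)·(352.3) + (0.255955)·(363.9) = 433.71 m.
ΔN = −sin φ cos λ·ΔX − sin φ sin λ·ΔY + cos φ·ΔZ = −(-0.745007)(0.255955)(352.3) − (-0.745007)(-0.966689)(363.9) + (0.667057)(-42.2) = -223.05 m.
Horizontal magnitude = √(ΔE² + ΔN²) = √(433.71² + (-223.05)²) = 487.70 m.

487.7 m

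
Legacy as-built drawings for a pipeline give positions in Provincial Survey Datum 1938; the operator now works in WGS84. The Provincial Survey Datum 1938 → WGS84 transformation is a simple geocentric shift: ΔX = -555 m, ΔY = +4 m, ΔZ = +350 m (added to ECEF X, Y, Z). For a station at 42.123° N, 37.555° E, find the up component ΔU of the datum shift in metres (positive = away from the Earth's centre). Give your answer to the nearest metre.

The local up (radial) axis is (cos φ cos λ, cos φ sin λ, sin φ), giving ΔU = -326.341 + 1.808 + 234.754 = -89.78 m.

ΔU = -90 m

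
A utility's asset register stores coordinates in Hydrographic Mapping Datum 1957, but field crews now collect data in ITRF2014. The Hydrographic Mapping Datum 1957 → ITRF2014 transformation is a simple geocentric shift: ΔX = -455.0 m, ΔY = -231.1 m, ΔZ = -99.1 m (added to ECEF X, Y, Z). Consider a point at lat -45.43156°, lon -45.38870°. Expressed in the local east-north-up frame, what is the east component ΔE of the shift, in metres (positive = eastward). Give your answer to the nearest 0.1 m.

ΔE = -486.2 m

At φ = -45.43156°, λ = -45.38870°: sin φ = -0.712413, cos φ = 0.701761, sin λ = -0.711888, cos λ = 0.702293.
ΔE = −sin λ·ΔX + cos λ·ΔY = −(-0.711888)·(-455.0) + (0.702293)·(-231.1) = -486.21 m.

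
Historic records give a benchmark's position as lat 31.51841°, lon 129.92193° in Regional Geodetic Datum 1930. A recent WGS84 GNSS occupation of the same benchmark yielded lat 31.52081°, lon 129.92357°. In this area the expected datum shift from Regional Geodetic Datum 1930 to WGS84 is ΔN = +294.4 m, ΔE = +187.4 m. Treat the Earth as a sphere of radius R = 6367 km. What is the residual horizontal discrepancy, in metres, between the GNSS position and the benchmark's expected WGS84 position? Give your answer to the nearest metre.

Observed coordinate differences: Δφ = +0.00240°, Δλ = +0.00164°.
Converting to metres (1° lat = 111125 m, cos φ = 0.852472): observed ΔN = 266.7 m, observed ΔE = 155.4 m.
Subtracting the expected shift leaves a residual of 266.7 − (294.4) = -27.7 m north and 155.4 − (187.4) = -32.0 m east.
Residual distance = √((-27.7)² + (-32.0)²) = 42.4 m.

42 m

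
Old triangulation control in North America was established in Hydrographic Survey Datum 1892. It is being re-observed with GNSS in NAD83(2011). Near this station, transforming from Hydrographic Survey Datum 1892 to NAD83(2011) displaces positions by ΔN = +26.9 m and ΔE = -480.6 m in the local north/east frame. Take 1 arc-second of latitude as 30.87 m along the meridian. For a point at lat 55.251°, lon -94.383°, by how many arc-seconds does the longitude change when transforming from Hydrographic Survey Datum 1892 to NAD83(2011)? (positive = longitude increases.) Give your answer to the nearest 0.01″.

At latitude 55.251°, cos φ = 0.569982.
1″ of longitude at this latitude = 30.87 × cos φ = 17.5954 m, so Δλ = -480.6 / 17.5954 = -27.314″.

Δλ = -27.31″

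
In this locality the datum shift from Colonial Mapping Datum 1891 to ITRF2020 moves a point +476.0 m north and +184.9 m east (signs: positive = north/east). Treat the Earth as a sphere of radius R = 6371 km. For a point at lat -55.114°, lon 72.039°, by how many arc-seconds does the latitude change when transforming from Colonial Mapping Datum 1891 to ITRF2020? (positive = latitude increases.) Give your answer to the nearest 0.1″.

On a sphere of radius R, 1 rad of latitude = R, so Δφ = ΔN / R = 476.0 / 6371000 = 7.4714e-05 rad = 15.411″.

Δφ = 15.4″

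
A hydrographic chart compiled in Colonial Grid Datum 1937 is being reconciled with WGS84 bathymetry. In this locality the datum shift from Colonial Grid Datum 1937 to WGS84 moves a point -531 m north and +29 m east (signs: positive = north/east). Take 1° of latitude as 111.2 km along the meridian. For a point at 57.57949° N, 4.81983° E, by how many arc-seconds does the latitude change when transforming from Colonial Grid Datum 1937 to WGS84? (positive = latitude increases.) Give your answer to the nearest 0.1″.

1° of latitude = 111.2 km, so Δφ = -531.0 / 111200 = -0.0047752° = -17.191″.

Δφ = -17.2″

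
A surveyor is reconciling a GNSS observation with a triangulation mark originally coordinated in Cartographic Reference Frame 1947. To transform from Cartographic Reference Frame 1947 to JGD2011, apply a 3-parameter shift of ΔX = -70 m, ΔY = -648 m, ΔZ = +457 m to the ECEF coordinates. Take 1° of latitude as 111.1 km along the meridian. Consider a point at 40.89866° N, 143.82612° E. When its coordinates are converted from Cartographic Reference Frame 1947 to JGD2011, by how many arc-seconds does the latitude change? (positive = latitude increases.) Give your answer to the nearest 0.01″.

sin φ = 0.654723, cos φ = 0.755869, sin λ = 0.590238, cos λ = -0.807229.
North component: ΔN = −sin φ cos λ·ΔX − sin φ sin λ·ΔY + cos φ·ΔZ = −(0.654723)(-0.807229)(-70) − (0.654723)(0.590238)(-648) + (0.755869)(457) = 558.85 m.
1° of latitude spans 111100 m, so Δφ = 558.85 / 111100 × 3600 = 18.109″.

Δφ = 18.11″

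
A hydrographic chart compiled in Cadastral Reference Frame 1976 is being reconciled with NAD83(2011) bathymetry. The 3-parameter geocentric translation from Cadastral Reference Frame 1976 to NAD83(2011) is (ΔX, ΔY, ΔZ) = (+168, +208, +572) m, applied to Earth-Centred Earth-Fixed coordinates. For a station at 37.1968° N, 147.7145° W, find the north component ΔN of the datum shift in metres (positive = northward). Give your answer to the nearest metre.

ΔN = 609 m

The local north axis is (−sin φ cos λ, −sin φ sin λ, cos φ), giving ΔN = 85.863 + 67.166 + 455.634 = 608.66 m.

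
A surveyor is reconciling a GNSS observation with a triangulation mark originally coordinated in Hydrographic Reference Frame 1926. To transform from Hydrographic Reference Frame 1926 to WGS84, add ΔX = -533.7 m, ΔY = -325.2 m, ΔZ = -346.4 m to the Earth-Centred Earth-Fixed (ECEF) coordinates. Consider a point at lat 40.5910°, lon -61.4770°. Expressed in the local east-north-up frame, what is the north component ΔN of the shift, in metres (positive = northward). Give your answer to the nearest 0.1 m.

The local north axis is (−sin φ cos λ, −sin φ sin λ, cos φ), giving ΔN = 165.818 − 185.911 − 263.047 = -283.14 m.

ΔN = -283.1 m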